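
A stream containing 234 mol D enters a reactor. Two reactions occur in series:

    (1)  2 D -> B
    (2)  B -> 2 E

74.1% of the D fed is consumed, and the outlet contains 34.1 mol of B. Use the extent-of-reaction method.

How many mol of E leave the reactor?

Conversion of D: D consumed = 2ξ₁ = 0.741 × 234 → ξ₁ = 86.7 mol.
B balance: n_B = 0 + 1ξ₁ − 1ξ₂ = 34.1 → ξ₂ = (1·86.7 − 34.1)/1 = 52.6 mol.
Outlet amounts (n = n₀ + Σ ν·ξ):
  D: 234 − 2(86.7) = 60.61
  B: 0 + 1(86.7) − 1(52.6) = 34.1
  E: 0 + 2(52.6) = 105.2

105 mol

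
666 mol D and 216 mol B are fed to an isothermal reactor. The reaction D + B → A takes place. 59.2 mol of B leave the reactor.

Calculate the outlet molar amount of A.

For B: n = n₀ − 1ξ → 59.2 = 216 − 1ξ, giving ξ = 156.8 mol.
Outlet amounts (n = n₀ + ν ξ):
  D: 666 − 1(156.8) = 509.2
  B: 216 − 1(156.8) = 59.2
  A: 0 + 1(156.8) = 156.8

157 mol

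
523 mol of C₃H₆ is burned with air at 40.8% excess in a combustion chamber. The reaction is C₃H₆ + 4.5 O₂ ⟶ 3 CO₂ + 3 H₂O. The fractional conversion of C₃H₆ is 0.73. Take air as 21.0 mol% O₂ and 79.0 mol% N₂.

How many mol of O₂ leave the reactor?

Stoichiometric O₂ = 4.5 × 523 = 2354 mol; O₂ fed = 2354 × 1.408 = 3314 mol.
N₂ fed = 3314 × 79/21 = 12470 mol.
Fuel reacted = 0.73 × 523 → ξ = 381.8 mol.
Outlet (n = n₀ + ν ξ):
  C₃H₆: 523 − 1(381.8) = 141.2
  O₂: 3314 − 4.5(381.8) = 1596
  N₂: 12470 (inert)
  CO₂: 0 + 3(381.8) = 1145
  H₂O: 0 + 3(381.8) = 1145

1600 mol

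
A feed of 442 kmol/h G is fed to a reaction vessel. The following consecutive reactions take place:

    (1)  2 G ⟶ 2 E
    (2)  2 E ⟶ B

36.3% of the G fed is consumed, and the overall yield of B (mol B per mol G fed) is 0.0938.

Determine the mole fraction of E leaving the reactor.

0.194

Conversion of G: G consumed = 2ξ₁ = 0.363 × 442 → ξ₁ = 80.22 kmol/h.
Yield of B: 1ξ₂ / 442 = 0.0938 → ξ₂ = 41.46 kmol/h.
Outlet amounts (n = n₀ + Σ ν·ξ):
  G: 442 − 2(80.22) = 281.6
  E: 0 + 2(80.22) − 2(41.46) = 77.53
  B: 0 + 1(41.46) = 41.46
Total out = 400.5 kmol/h; y_E = 77.53 / 400.5 = 0.1936.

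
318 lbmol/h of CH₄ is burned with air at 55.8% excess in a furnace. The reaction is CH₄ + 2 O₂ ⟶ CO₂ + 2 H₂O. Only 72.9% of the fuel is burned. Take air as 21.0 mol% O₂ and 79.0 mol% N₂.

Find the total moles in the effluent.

Stoichiometric O₂ = 2 × 318 = 636 lbmol/h; O₂ fed = 636 × 1.558 = 990.9 lbmol/h.
N₂ fed = 990.9 × 79/21 = 3728 lbmol/h.
Fuel reacted = 0.729 × 318 → ξ = 231.8 lbmol/h.
Outlet (n = n₀ + ν ξ):
  CH₄: 318 − 1(231.8) = 86.18
  O₂: 990.9 − 2(231.8) = 527.2
  N₂: 3728 (inert)
  CO₂: 0 + 1(231.8) = 231.8
  H₂O: 0 + 2(231.8) = 463.6
Total out = 86.18 + 527.2 + 3728 + 231.8 + 463.6 = 5037 lbmol/h.

5040 lbmol/h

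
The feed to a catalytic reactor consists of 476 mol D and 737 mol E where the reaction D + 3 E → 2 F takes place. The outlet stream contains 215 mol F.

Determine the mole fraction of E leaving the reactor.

0.415

For F: n = n₀ + 2ξ → 215 = 0 + 2ξ, giving ξ = 107.5 mol.
Outlet amounts (n = n₀ + ν ξ):
  D: 476 − 1(107.5) = 368.5
  E: 737 − 3(107.5) = 414.5
  F: 0 + 2(107.5) = 215
Total out = 998 mol; y_E = 414.5 / 998 = 0.4153.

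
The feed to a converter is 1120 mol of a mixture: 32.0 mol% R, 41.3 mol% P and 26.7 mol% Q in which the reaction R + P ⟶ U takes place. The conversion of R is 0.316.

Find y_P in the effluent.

R reacted = 0.316 × 358.4 = 113.3 mol; ν_R = −1, so ξ = 113.3/1 = 113.3 mol.
Outlet amounts (n = n₀ + ν ξ):
  R: 358.4 − 1(113.3) = 245.1
  P: 462.6 − 1(113.3) = 349.3
  U: 0 + 1(113.3) = 113.3
  Q: 299 (inert)
Total out = 1007 mol; y_P = 349.3 / 1007 = 0.347.

0.347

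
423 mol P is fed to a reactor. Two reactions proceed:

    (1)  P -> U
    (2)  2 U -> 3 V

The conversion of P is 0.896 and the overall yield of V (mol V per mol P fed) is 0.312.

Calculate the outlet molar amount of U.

Conversion of P: P consumed = 1ξ₁ = 0.896 × 423 → ξ₁ = 379 mol.
Yield of V: 3ξ₂ / 423 = 0.312 → ξ₂ = 43.99 mol.
Outlet amounts (n = n₀ + Σ ν·ξ):
  P: 423 − 1(379) = 43.99
  U: 0 + 1(379) − 2(43.99) = 291
  V: 0 + 3(43.99) = 132

291 mol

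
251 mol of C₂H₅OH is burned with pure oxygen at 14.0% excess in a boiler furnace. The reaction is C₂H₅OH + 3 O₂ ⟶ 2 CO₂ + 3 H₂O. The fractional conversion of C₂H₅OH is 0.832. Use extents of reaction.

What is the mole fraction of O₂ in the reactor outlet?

0.176

Stoichiometric O₂ = 3 × 251 = 753 mol; O₂ fed = 753 × 1.140 = 858.4 mol.
Fuel reacted = 0.832 × 251 → ξ = 208.8 mol.
Outlet (n = n₀ + ν ξ):
  C₂H₅OH: 251 − 1(208.8) = 42.17
  O₂: 858.4 − 3(208.8) = 231.9
  CO₂: 0 + 2(208.8) = 417.7
  H₂O: 0 + 3(208.8) = 626.5
Total out = 1318 mol; y_O₂ = 231.9 / 1318 = 0.1759.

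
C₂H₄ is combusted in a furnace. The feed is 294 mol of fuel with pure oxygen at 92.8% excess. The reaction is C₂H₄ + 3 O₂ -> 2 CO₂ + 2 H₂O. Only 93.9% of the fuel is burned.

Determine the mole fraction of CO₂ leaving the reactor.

0.277

Stoichiometric O₂ = 3 × 294 = 882 mol; O₂ fed = 882 × 1.928 = 1700 mol.
Fuel reacted = 0.939 × 294 → ξ = 276.1 mol.
Outlet (n = n₀ + ν ξ):
  C₂H₄: 294 − 1(276.1) = 17.93
  O₂: 1700 − 3(276.1) = 872.3
  CO₂: 0 + 2(276.1) = 552.1
  H₂O: 0 + 2(276.1) = 552.1
Total out = 1994 mol; y_CO₂ = 552.1 / 1994 = 0.2768.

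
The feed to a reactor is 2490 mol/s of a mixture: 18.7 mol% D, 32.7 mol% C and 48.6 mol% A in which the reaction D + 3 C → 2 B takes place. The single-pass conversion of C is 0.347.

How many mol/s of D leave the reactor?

C reacted = 0.347 × 814.2 = 282.5 mol/s; ν_C = −3, so ξ = 282.5/3 = 94.18 mol/s.
Outlet amounts (n = n₀ + ν ξ):
  D: 465.6 − 1(94.18) = 371.5
  C: 814.2 − 3(94.18) = 531.7
  B: 0 + 2(94.18) = 188.4
  A: 1210 (inert)

371 mol/s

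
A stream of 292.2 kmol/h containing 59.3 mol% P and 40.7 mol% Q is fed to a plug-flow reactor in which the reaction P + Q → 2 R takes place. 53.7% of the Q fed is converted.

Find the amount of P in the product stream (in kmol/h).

Q reacted = 0.537 × 118.9 = 63.86 kmol/h; ν_Q = −1, so ξ = 63.86/1 = 63.86 kmol/h.
Outlet amounts (n = n₀ + ν ξ):
  P: 173.3 − 1(63.86) = 109.4
  Q: 118.9 − 1(63.86) = 55.06
  R: 0 + 2(63.86) = 127.7

109 kmol/h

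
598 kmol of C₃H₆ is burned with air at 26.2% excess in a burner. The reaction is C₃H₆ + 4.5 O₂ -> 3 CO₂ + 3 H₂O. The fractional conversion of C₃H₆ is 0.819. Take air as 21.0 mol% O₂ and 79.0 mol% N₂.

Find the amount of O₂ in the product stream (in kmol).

Stoichiometric O₂ = 4.5 × 598 = 2691 kmol; O₂ fed = 2691 × 1.262 = 3396 kmol.
N₂ fed = 3396 × 79/21 = 12780 kmol.
Fuel reacted = 0.819 × 598 → ξ = 489.8 kmol.
Outlet (n = n₀ + ν ξ):
  C₃H₆: 598 − 1(489.8) = 108.2
  O₂: 3396 − 4.5(489.8) = 1192
  N₂: 12780 (inert)
  CO₂: 0 + 3(489.8) = 1469
  H₂O: 0 + 3(489.8) = 1469

1190 kmol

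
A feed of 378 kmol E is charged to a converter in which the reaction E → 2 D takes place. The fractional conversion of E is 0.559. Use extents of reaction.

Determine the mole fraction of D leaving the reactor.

0.717

E reacted = 0.559 × 378 = 211.3 kmol; ν_E = −1, so ξ = 211.3/1 = 211.3 kmol.
Outlet amounts (n = n₀ + ν ξ):
  E: 378 − 1(211.3) = 166.7
  D: 0 + 2(211.3) = 422.6
Total out = 589.3 kmol; y_D = 422.6 / 589.3 = 0.7171.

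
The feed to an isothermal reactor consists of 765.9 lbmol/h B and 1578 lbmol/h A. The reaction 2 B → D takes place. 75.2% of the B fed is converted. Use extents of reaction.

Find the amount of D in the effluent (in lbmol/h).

B reacted = 0.752 × 765.9 = 576 lbmol/h; ν_B = −2, so ξ = 576/2 = 288 lbmol/h.
Outlet amounts (n = n₀ + ν ξ):
  B: 765.9 − 2(288) = 189.9
  D: 0 + 1(288) = 288
  A: 1578 (inert)

288 lbmol/h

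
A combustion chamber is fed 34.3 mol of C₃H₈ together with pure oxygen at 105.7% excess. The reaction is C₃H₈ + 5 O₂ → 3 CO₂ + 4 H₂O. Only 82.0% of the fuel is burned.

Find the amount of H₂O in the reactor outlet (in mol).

Stoichiometric O₂ = 5 × 34.3 = 171.5 mol; O₂ fed = 171.5 × 2.057 = 352.8 mol.
Fuel reacted = 0.82 × 34.3 → ξ = 28.13 mol.
Outlet (n = n₀ + ν ξ):
  C₃H₈: 34.3 − 1(28.13) = 6.174
  O₂: 352.8 − 5(28.13) = 212.1
  CO₂: 0 + 3(28.13) = 84.38
  H₂O: 0 + 4(28.13) = 112.5

113 mol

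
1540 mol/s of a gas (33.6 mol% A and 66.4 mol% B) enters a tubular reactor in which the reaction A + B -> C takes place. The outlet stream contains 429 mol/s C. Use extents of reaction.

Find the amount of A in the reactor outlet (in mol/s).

For C: n = n₀ + 1ξ → 429 = 0 + 1ξ, giving ξ = 429 mol/s.
Outlet amounts (n = n₀ + ν ξ):
  A: 517.4 − 1(429) = 88.44
  B: 1023 − 1(429) = 593.6
  C: 0 + 1(429) = 429

88.4 mol/s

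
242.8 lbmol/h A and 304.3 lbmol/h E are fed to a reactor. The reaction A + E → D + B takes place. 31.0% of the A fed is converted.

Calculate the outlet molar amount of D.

75.3 lbmol/h

A reacted = 0.31 × 242.8 = 75.27 lbmol/h; ν_A = −1, so ξ = 75.27/1 = 75.27 lbmol/h.
Outlet amounts (n = n₀ + ν ξ):
  A: 242.8 − 1(75.27) = 167.5
  E: 304.3 − 1(75.27) = 229
  D: 0 + 1(75.27) = 75.27
  B: 0 + 1(75.27) = 75.27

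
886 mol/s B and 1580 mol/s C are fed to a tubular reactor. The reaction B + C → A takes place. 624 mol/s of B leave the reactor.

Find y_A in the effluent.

For B: n = n₀ − 1ξ → 624 = 886 − 1ξ, giving ξ = 262 mol/s.
Outlet amounts (n = n₀ + ν ξ):
  B: 886 − 1(262) = 624
  C: 1580 − 1(262) = 1318
  A: 0 + 1(262) = 262
Total out = 2204 mol/s; y_A = 262 / 2204 = 0.1189.

0.119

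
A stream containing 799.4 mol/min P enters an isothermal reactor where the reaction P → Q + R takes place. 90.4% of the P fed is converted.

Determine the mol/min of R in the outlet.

723 mol/min

P reacted = 0.904 × 799.4 = 722.7 mol/min; ν_P = −1, so ξ = 722.7/1 = 722.7 mol/min.
Outlet amounts (n = n₀ + ν ξ):
  P: 799.4 − 1(722.7) = 76.74
  Q: 0 + 1(722.7) = 722.7
  R: 0 + 1(722.7) = 722.7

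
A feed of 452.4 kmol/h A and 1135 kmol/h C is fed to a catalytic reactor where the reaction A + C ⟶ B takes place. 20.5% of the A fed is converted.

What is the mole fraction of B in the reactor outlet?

0.062

A reacted = 0.205 × 452.4 = 92.74 kmol/h; ν_A = −1, so ξ = 92.74/1 = 92.74 kmol/h.
Outlet amounts (n = n₀ + ν ξ):
  A: 452.4 − 1(92.74) = 359.7
  C: 1135 − 1(92.74) = 1042
  B: 0 + 1(92.74) = 92.74
Total out = 1495 kmol/h; y_B = 92.74 / 1495 = 0.06205.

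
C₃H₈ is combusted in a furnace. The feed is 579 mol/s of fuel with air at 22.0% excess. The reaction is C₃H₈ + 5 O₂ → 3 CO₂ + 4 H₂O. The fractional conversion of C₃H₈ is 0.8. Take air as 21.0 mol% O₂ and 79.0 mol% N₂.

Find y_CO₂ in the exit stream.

Stoichiometric O₂ = 5 × 579 = 2895 mol/s; O₂ fed = 2895 × 1.220 = 3532 mol/s.
N₂ fed = 3532 × 79/21 = 13290 mol/s.
Fuel reacted = 0.8 × 579 → ξ = 463.2 mol/s.
Outlet (n = n₀ + ν ξ):
  C₃H₈: 579 − 1(463.2) = 115.8
  O₂: 3532 − 5(463.2) = 1216
  N₂: 13290 (inert)
  CO₂: 0 + 3(463.2) = 1390
  H₂O: 0 + 4(463.2) = 1853
Total out = 17860 mol/s; y_CO₂ = 1390 / 17860 = 0.0778.

0.0778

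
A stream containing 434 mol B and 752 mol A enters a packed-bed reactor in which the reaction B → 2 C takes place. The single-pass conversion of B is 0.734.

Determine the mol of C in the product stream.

B reacted = 0.734 × 434 = 318.6 mol; ν_B = −1, so ξ = 318.6/1 = 318.6 mol.
Outlet amounts (n = n₀ + ν ξ):
  B: 434 − 1(318.6) = 115.4
  C: 0 + 2(318.6) = 637.1
  A: 752 (inert)

637 mol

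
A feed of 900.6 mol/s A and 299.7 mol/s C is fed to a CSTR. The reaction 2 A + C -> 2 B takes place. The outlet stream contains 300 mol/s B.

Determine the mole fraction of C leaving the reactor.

For B: n = n₀ + 2ξ → 300 = 0 + 2ξ, giving ξ = 150 mol/s.
Outlet amounts (n = n₀ + ν ξ):
  A: 900.6 − 2(150) = 600.6
  C: 299.7 − 1(150) = 149.7
  B: 0 + 2(150) = 300
Total out = 1050 mol/s; y_C = 149.7 / 1050 = 0.1425.

0.143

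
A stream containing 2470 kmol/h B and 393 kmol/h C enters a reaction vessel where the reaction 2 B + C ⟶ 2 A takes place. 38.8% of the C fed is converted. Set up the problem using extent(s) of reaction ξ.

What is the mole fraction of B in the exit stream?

0.799

C reacted = 0.388 × 393 = 152.5 kmol/h; ν_C = −1, so ξ = 152.5/1 = 152.5 kmol/h.
Outlet amounts (n = n₀ + ν ξ):
  B: 2470 − 2(152.5) = 2165
  C: 393 − 1(152.5) = 240.5
  A: 0 + 2(152.5) = 305
Total out = 2711 kmol/h; y_B = 2165 / 2711 = 0.7988.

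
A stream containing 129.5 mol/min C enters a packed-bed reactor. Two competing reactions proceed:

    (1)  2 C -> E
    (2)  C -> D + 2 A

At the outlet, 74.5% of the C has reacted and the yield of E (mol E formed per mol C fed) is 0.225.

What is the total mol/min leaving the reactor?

Yield of E: 1ξ₁ / 129.5 = 0.225 → ξ₁ = 29.14 mol/min.
Conversion of C: 2ξ₁ + 1ξ₂ = 0.745 × 129.5 = 96.48 → ξ₂ = 38.2 mol/min.
Outlet amounts (n = n₀ + Σ ν·ξ):
  C: 129.5 − 2(29.14) − 1(38.2) = 33.02
  E: 0 + 1(29.14) = 29.14
  D: 0 + 1(38.2) = 38.2
  A: 0 + 2(38.2) = 76.41
Total out = 33.02 + 29.14 + 38.2 + 76.41 = 176.8 mol/min.

177 mol/min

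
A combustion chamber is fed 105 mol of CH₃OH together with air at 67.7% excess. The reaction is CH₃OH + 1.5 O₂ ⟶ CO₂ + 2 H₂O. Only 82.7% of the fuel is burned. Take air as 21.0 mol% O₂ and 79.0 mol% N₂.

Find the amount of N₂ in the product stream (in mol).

Stoichiometric O₂ = 1.5 × 105 = 157.5 mol; O₂ fed = 157.5 × 1.677 = 264.1 mol.
N₂ fed = 264.1 × 79/21 = 993.6 mol.
Fuel reacted = 0.827 × 105 → ξ = 86.83 mol.
Outlet (n = n₀ + ν ξ):
  CH₃OH: 105 − 1(86.83) = 18.17
  O₂: 264.1 − 1.5(86.83) = 133.9
  N₂: 993.6 (inert)
  CO₂: 0 + 1(86.83) = 86.83
  H₂O: 0 + 2(86.83) = 173.7

994 mol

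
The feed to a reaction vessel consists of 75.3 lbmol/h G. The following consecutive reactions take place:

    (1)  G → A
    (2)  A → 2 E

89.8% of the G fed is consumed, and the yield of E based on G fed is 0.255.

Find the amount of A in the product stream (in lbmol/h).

58 lbmol/h

Conversion of G: G consumed = 1ξ₁ = 0.898 × 75.3 → ξ₁ = 67.62 lbmol/h.
Yield of E: 2ξ₂ / 75.3 = 0.255 → ξ₂ = 9.601 lbmol/h.
Outlet amounts (n = n₀ + Σ ν·ξ):
  G: 75.3 − 1(67.62) = 7.681
  A: 0 + 1(67.62) − 1(9.601) = 58.02
  E: 0 + 2(9.601) = 19.2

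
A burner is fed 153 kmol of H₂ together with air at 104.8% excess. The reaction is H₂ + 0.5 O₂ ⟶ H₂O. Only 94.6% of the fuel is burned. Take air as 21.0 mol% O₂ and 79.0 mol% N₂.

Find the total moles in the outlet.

Stoichiometric O₂ = 0.5 × 153 = 76.5 kmol; O₂ fed = 76.5 × 2.048 = 156.7 kmol.
N₂ fed = 156.7 × 79/21 = 589.4 kmol.
Fuel reacted = 0.946 × 153 → ξ = 144.7 kmol.
Outlet (n = n₀ + ν ξ):
  H₂: 153 − 1(144.7) = 8.262
  O₂: 156.7 − 0.5(144.7) = 84.3
  N₂: 589.4 (inert)
  H₂O: 0 + 1(144.7) = 144.7
Total out = 8.262 + 84.3 + 589.4 + 144.7 = 826.7 kmol.

827 kmol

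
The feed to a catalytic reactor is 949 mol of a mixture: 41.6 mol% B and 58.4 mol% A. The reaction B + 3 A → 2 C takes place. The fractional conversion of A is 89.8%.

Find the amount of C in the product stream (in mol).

332 mol

A reacted = 0.898 × 554.2 = 497.7 mol; ν_A = −3, so ξ = 497.7/3 = 165.9 mol.
Outlet amounts (n = n₀ + ν ξ):
  B: 394.8 − 1(165.9) = 228.9
  A: 554.2 − 3(165.9) = 56.53
  C: 0 + 2(165.9) = 331.8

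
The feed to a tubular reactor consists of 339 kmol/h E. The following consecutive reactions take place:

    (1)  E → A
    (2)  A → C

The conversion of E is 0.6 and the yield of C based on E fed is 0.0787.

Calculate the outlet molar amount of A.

Conversion of E: E consumed = 1ξ₁ = 0.6 × 339 → ξ₁ = 203.4 kmol/h.
Yield of C: 1ξ₂ / 339 = 0.0787 → ξ₂ = 26.68 kmol/h.
Outlet amounts (n = n₀ + Σ ν·ξ):
  E: 339 − 1(203.4) = 135.6
  A: 0 + 1(203.4) − 1(26.68) = 176.7
  C: 0 + 1(26.68) = 26.68

177 kmol/h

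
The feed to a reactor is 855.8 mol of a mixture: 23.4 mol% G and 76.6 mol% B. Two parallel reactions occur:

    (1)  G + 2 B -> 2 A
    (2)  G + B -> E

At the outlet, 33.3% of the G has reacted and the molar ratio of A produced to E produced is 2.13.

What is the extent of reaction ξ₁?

ξ₁ = 34.4 mol

Conversion of G: G consumed = 0.333 × 200.3 = 66.69 mol = 1ξ₁ + 1ξ₂.
Selectivity: 2ξ₁ / (1ξ₂) = 2.13 → ξ₁ = 1.065 ξ₂.
Substitute: (1·1.065 + 1) ξ₂ = 66.69 → ξ₂ = 32.29 mol, ξ₁ = 34.39 mol.
Outlet amounts (n = n₀ + Σ ν·ξ):
  G: 200.3 − 1(34.39) − 1(32.29) = 133.6
  B: 655.5 − 2(34.39) − 1(32.29) = 554.5
  A: 0 + 2(34.39) = 68.78
  E: 0 + 1(32.29) = 32.29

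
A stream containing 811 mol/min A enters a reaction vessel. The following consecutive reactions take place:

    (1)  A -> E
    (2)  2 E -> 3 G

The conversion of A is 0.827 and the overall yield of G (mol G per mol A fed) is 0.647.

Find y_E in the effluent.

0.325

Conversion of A: A consumed = 1ξ₁ = 0.827 × 811 → ξ₁ = 670.7 mol/min.
Yield of G: 3ξ₂ / 811 = 0.647 → ξ₂ = 174.9 mol/min.
Outlet amounts (n = n₀ + Σ ν·ξ):
  A: 811 − 1(670.7) = 140.3
  E: 0 + 1(670.7) − 2(174.9) = 320.9
  G: 0 + 3(174.9) = 524.7
Total out = 985.9 mol/min; y_E = 320.9 / 985.9 = 0.3255.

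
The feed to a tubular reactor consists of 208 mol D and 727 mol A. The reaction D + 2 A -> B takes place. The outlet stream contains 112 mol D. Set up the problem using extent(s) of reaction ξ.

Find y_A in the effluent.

For D: n = n₀ − 1ξ → 112 = 208 − 1ξ, giving ξ = 96 mol.
Outlet amounts (n = n₀ + ν ξ):
  D: 208 − 1(96) = 112
  A: 727 − 2(96) = 535
  B: 0 + 1(96) = 96
Total out = 743 mol; y_A = 535 / 743 = 0.7201.

0.72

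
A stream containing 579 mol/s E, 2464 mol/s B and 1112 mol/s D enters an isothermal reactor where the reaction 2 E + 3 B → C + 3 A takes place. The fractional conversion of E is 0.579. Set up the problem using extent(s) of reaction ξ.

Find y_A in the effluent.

0.126

E reacted = 0.579 × 579 = 335.2 mol/s; ν_E = −2, so ξ = 335.2/2 = 167.6 mol/s.
Outlet amounts (n = n₀ + ν ξ):
  E: 579 − 2(167.6) = 243.8
  B: 2464 − 3(167.6) = 1961
  C: 0 + 1(167.6) = 167.6
  A: 0 + 3(167.6) = 502.9
  D: 1112 (inert)
Total out = 3987 mol/s; y_A = 502.9 / 3987 = 0.1261.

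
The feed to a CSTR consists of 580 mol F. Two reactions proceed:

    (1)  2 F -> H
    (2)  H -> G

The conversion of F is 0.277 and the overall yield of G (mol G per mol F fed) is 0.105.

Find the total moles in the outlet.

Conversion of F: F consumed = 2ξ₁ = 0.277 × 580 → ξ₁ = 80.33 mol.
Yield of G: 1ξ₂ / 580 = 0.105 → ξ₂ = 60.9 mol.
Outlet amounts (n = n₀ + Σ ν·ξ):
  F: 580 − 2(80.33) = 419.3
  H: 0 + 1(80.33) − 1(60.9) = 19.43
  G: 0 + 1(60.9) = 60.9
Total out = 419.3 + 19.43 + 60.9 = 499.7 mol.

500 mol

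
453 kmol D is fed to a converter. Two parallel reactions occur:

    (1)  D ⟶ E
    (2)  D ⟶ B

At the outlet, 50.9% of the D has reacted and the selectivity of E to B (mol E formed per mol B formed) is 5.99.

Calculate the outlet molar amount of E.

198 kmol

Conversion of D: D consumed = 0.509 × 453 = 230.6 kmol = 1ξ₁ + 1ξ₂.
Selectivity: 1ξ₁ / (1ξ₂) = 5.99 → ξ₁ = 5.99 ξ₂.
Substitute: (1·5.99 + 1) ξ₂ = 230.6 → ξ₂ = 32.99 kmol, ξ₁ = 197.6 kmol.
Outlet amounts (n = n₀ + Σ ν·ξ):
  D: 453 − 1(197.6) − 1(32.99) = 222.4
  E: 0 + 1(197.6) = 197.6
  B: 0 + 1(32.99) = 32.99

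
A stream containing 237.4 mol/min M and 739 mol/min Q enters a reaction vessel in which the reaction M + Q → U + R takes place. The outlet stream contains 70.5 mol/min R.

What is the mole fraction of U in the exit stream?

For R: n = n₀ + 1ξ → 70.5 = 0 + 1ξ, giving ξ = 70.5 mol/min.
Outlet amounts (n = n₀ + ν ξ):
  M: 237.4 − 1(70.5) = 166.9
  Q: 739 − 1(70.5) = 668.5
  U: 0 + 1(70.5) = 70.5
  R: 0 + 1(70.5) = 70.5
Total out = 976.4 mol/min; y_U = 70.5 / 976.4 = 0.0722.

0.0722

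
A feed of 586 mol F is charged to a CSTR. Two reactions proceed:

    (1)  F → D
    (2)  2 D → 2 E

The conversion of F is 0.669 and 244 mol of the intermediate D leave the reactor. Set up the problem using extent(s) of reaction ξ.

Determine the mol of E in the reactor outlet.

148 mol

Conversion of F: F consumed = 1ξ₁ = 0.669 × 586 → ξ₁ = 392 mol.
D balance: n_D = 0 + 1ξ₁ − 2ξ₂ = 244 → ξ₂ = (1·392 − 244)/2 = 74.02 mol.
Outlet amounts (n = n₀ + Σ ν·ξ):
  F: 586 − 1(392) = 194
  D: 0 + 1(392) − 2(74.02) = 244
  E: 0 + 2(74.02) = 148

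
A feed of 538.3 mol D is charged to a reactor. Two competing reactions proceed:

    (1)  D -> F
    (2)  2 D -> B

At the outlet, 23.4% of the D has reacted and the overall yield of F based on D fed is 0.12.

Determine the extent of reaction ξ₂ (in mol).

Yield of F: 1ξ₁ / 538.3 = 0.12 → ξ₁ = 64.6 mol.
Conversion of D: 1ξ₁ + 2ξ₂ = 0.234 × 538.3 = 126 → ξ₂ = 30.68 mol.
Outlet amounts (n = n₀ + Σ ν·ξ):
  D: 538.3 − 1(64.6) − 2(30.68) = 412.3
  F: 0 + 1(64.6) = 64.6
  B: 0 + 1(30.68) = 30.68

ξ₂ = 30.7 mol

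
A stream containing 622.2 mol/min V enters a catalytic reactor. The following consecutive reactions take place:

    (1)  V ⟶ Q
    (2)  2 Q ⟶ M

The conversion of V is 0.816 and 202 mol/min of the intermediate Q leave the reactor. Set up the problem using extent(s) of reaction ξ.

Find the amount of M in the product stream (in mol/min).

Conversion of V: V consumed = 1ξ₁ = 0.816 × 622.2 → ξ₁ = 507.7 mol/min.
Q balance: n_Q = 0 + 1ξ₁ − 2ξ₂ = 202 → ξ₂ = (1·507.7 − 202)/2 = 152.9 mol/min.
Outlet amounts (n = n₀ + Σ ν·ξ):
  V: 622.2 − 1(507.7) = 114.5
  Q: 0 + 1(507.7) − 2(152.9) = 202
  M: 0 + 1(152.9) = 152.9

153 mol/min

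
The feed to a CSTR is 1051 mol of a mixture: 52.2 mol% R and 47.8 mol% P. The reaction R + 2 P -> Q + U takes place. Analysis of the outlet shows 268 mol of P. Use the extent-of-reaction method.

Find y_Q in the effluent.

0.125

For P: n = n₀ − 2ξ → 268 = 502.4 − 2ξ, giving ξ = 117.2 mol.
Outlet amounts (n = n₀ + ν ξ):
  R: 548.6 − 1(117.2) = 431.4
  P: 502.4 − 2(117.2) = 268
  Q: 0 + 1(117.2) = 117.2
  U: 0 + 1(117.2) = 117.2
Total out = 933.8 mol; y_Q = 117.2 / 933.8 = 0.1255.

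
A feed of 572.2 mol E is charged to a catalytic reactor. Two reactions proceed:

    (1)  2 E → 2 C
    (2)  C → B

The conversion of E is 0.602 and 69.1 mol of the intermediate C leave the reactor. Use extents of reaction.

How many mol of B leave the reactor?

275 mol

Conversion of E: E consumed = 2ξ₁ = 0.602 × 572.2 → ξ₁ = 172.2 mol.
C balance: n_C = 0 + 2ξ₁ − 1ξ₂ = 69.1 → ξ₂ = (2·172.2 − 69.1)/1 = 275.4 mol.
Outlet amounts (n = n₀ + Σ ν·ξ):
  E: 572.2 − 2(172.2) = 227.7
  C: 0 + 2(172.2) − 1(275.4) = 69.1
  B: 0 + 1(275.4) = 275.4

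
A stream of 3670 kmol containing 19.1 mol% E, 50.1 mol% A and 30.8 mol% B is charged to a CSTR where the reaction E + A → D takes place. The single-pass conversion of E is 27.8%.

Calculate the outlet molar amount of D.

195 kmol

E reacted = 0.278 × 701 = 194.9 kmol; ν_E = −1, so ξ = 194.9/1 = 194.9 kmol.
Outlet amounts (n = n₀ + ν ξ):
  E: 701 − 1(194.9) = 506.1
  A: 1839 − 1(194.9) = 1644
  D: 0 + 1(194.9) = 194.9
  B: 1130 (inert)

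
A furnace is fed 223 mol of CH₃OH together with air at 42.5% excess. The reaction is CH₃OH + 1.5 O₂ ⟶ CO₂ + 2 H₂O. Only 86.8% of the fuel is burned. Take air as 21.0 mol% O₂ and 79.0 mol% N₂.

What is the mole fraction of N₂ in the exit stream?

0.692

Stoichiometric O₂ = 1.5 × 223 = 334.5 mol; O₂ fed = 334.5 × 1.425 = 476.7 mol.
N₂ fed = 476.7 × 79/21 = 1793 mol.
Fuel reacted = 0.868 × 223 → ξ = 193.6 mol.
Outlet (n = n₀ + ν ξ):
  CH₃OH: 223 − 1(193.6) = 29.44
  O₂: 476.7 − 1.5(193.6) = 186.3
  N₂: 1793 (inert)
  CO₂: 0 + 1(193.6) = 193.6
  H₂O: 0 + 2(193.6) = 387.1
Total out = 2590 mol; y_N₂ = 1793 / 2590 = 0.6924.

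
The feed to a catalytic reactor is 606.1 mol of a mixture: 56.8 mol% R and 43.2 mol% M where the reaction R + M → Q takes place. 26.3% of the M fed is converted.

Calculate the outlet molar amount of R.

M reacted = 0.263 × 261.8 = 68.86 mol; ν_M = −1, so ξ = 68.86/1 = 68.86 mol.
Outlet amounts (n = n₀ + ν ξ):
  R: 344.3 − 1(68.86) = 275.4
  M: 261.8 − 1(68.86) = 193
  Q: 0 + 1(68.86) = 68.86

275 mol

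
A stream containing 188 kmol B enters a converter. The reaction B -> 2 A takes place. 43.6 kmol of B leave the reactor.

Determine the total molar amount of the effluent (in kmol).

For B: n = n₀ − 1ξ → 43.6 = 188 − 1ξ, giving ξ = 144.4 kmol.
Outlet amounts (n = n₀ + ν ξ):
  B: 188 − 1(144.4) = 43.6
  A: 0 + 2(144.4) = 288.8
Total out = 43.6 + 288.8 = 332.4 kmol.

332 kmol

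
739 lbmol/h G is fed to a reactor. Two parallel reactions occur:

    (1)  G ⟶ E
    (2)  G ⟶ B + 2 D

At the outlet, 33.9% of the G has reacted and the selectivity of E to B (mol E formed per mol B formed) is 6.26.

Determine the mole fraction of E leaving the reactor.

Conversion of G: G consumed = 0.339 × 739 = 250.5 lbmol/h = 1ξ₁ + 1ξ₂.
Selectivity: 1ξ₁ / (1ξ₂) = 6.26 → ξ₁ = 6.26 ξ₂.
Substitute: (1·6.26 + 1) ξ₂ = 250.5 → ξ₂ = 34.51 lbmol/h, ξ₁ = 216 lbmol/h.
Outlet amounts (n = n₀ + Σ ν·ξ):
  G: 739 − 1(216) − 1(34.51) = 488.5
  E: 0 + 1(216) = 216
  B: 0 + 1(34.51) = 34.51
  D: 0 + 2(34.51) = 69.01
Total out = 808 lbmol/h; y_E = 216 / 808 = 0.2673.

0.267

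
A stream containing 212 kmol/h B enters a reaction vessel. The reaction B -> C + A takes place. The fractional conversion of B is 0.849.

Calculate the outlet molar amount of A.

B reacted = 0.849 × 212 = 180 kmol/h; ν_B = −1, so ξ = 180/1 = 180 kmol/h.
Outlet amounts (n = n₀ + ν ξ):
  B: 212 − 1(180) = 32.01
  C: 0 + 1(180) = 180
  A: 0 + 1(180) = 180

180 kmol/h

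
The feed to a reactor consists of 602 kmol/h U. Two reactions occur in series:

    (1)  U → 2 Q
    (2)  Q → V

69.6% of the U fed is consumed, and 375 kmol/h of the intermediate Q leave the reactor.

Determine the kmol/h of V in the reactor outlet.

Conversion of U: U consumed = 1ξ₁ = 0.696 × 602 → ξ₁ = 419 kmol/h.
Q balance: n_Q = 0 + 2ξ₁ − 1ξ₂ = 375 → ξ₂ = (2·419 − 375)/1 = 463 kmol/h.
Outlet amounts (n = n₀ + Σ ν·ξ):
  U: 602 − 1(419) = 183
  Q: 0 + 2(419) − 1(463) = 375
  V: 0 + 1(463) = 463

463 kmol/h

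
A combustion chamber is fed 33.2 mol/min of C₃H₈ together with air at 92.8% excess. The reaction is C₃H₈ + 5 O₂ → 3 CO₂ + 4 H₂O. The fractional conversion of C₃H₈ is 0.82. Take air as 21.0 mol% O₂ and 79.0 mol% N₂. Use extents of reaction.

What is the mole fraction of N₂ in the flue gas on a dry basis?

0.816

Stoichiometric O₂ = 5 × 33.2 = 166 mol/min; O₂ fed = 166 × 1.928 = 320 mol/min.
N₂ fed = 320 × 79/21 = 1204 mol/min.
Fuel reacted = 0.82 × 33.2 → ξ = 27.22 mol/min.
Outlet (n = n₀ + ν ξ):
  C₃H₈: 33.2 − 1(27.22) = 5.976
  O₂: 320 − 5(27.22) = 183.9
  N₂: 1204 (inert)
  CO₂: 0 + 3(27.22) = 81.67
  H₂O: 0 + 4(27.22) = 108.9
Dry total = 1476 mol/min; y_N₂ (dry) = 1204 / 1476 = 0.816.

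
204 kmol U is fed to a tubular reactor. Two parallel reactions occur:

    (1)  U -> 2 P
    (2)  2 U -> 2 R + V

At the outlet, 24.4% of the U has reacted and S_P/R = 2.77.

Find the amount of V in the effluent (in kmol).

Conversion of U: U consumed = 0.244 × 204 = 49.78 kmol = 1ξ₁ + 2ξ₂.
Selectivity: 2ξ₁ / (2ξ₂) = 2.77 → ξ₁ = 2.77 ξ₂.
Substitute: (1·2.77 + 2) ξ₂ = 49.78 → ξ₂ = 10.44 kmol, ξ₁ = 28.91 kmol.
Outlet amounts (n = n₀ + Σ ν·ξ):
  U: 204 − 1(28.91) − 2(10.44) = 154.2
  P: 0 + 2(28.91) = 57.81
  R: 0 + 2(10.44) = 20.87
  V: 0 + 1(10.44) = 10.44

10.4 kmol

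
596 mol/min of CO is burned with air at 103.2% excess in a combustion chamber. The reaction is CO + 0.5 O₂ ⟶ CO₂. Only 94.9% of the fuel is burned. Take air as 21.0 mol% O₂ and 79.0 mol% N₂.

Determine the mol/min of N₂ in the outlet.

Stoichiometric O₂ = 0.5 × 596 = 298 mol/min; O₂ fed = 298 × 2.032 = 605.5 mol/min.
N₂ fed = 605.5 × 79/21 = 2278 mol/min.
Fuel reacted = 0.949 × 596 → ξ = 565.6 mol/min.
Outlet (n = n₀ + ν ξ):
  CO: 596 − 1(565.6) = 30.4
  O₂: 605.5 − 0.5(565.6) = 322.7
  N₂: 2278 (inert)
  CO₂: 0 + 1(565.6) = 565.6

2280 mol/min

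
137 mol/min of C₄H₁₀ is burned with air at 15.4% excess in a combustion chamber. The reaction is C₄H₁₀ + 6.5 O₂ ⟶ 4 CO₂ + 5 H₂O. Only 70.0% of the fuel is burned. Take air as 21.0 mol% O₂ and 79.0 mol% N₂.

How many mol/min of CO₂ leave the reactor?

Stoichiometric O₂ = 6.5 × 137 = 890.5 mol/min; O₂ fed = 890.5 × 1.154 = 1028 mol/min.
N₂ fed = 1028 × 79/21 = 3866 mol/min.
Fuel reacted = 0.7 × 137 → ξ = 95.9 mol/min.
Outlet (n = n₀ + ν ξ):
  C₄H₁₀: 137 − 1(95.9) = 41.1
  O₂: 1028 − 6.5(95.9) = 404.3
  N₂: 3866 (inert)
  CO₂: 0 + 4(95.9) = 383.6
  H₂O: 0 + 5(95.9) = 479.5

384 mol/min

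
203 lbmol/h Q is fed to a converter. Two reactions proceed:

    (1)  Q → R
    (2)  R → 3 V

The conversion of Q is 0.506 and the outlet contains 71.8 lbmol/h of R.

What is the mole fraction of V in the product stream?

0.35

Conversion of Q: Q consumed = 1ξ₁ = 0.506 × 203 → ξ₁ = 102.7 lbmol/h.
R balance: n_R = 0 + 1ξ₁ − 1ξ₂ = 71.8 → ξ₂ = (1·102.7 − 71.8)/1 = 30.92 lbmol/h.
Outlet amounts (n = n₀ + Σ ν·ξ):
  Q: 203 − 1(102.7) = 100.3
  R: 0 + 1(102.7) − 1(30.92) = 71.8
  V: 0 + 3(30.92) = 92.75
Total out = 264.8 lbmol/h; y_V = 92.75 / 264.8 = 0.3502.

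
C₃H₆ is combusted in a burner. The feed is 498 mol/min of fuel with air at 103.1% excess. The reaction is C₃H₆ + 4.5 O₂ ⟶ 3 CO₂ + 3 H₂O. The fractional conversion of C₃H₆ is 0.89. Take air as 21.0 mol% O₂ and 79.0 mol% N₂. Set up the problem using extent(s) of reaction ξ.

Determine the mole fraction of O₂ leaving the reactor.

0.114

Stoichiometric O₂ = 4.5 × 498 = 2241 mol/min; O₂ fed = 2241 × 2.031 = 4551 mol/min.
N₂ fed = 4551 × 79/21 = 17120 mol/min.
Fuel reacted = 0.89 × 498 → ξ = 443.2 mol/min.
Outlet (n = n₀ + ν ξ):
  C₃H₆: 498 − 1(443.2) = 54.78
  O₂: 4551 − 4.5(443.2) = 2557
  N₂: 17120 (inert)
  CO₂: 0 + 3(443.2) = 1330
  H₂O: 0 + 3(443.2) = 1330
Total out = 22390 mol/min; y_O₂ = 2557 / 22390 = 0.1142.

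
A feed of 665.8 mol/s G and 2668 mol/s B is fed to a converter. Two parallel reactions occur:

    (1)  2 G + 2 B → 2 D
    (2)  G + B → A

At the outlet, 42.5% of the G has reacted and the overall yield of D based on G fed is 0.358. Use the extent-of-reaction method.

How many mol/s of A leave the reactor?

44.6 mol/s

Yield of D: 2ξ₁ / 665.8 = 0.358 → ξ₁ = 119.2 mol/s.
Conversion of G: 2ξ₁ + 1ξ₂ = 0.425 × 665.8 = 283 → ξ₂ = 44.61 mol/s.
Outlet amounts (n = n₀ + Σ ν·ξ):
  G: 665.8 − 2(119.2) − 1(44.61) = 382.8
  B: 2668 − 2(119.2) − 1(44.61) = 2385
  D: 0 + 2(119.2) = 238.4
  A: 0 + 1(44.61) = 44.61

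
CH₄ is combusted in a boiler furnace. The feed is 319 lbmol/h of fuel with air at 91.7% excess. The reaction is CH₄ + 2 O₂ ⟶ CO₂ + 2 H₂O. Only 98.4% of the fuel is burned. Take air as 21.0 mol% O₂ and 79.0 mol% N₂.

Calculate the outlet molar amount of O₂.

595 lbmol/h

Stoichiometric O₂ = 2 × 319 = 638 lbmol/h; O₂ fed = 638 × 1.917 = 1223 lbmol/h.
N₂ fed = 1223 × 79/21 = 4601 lbmol/h.
Fuel reacted = 0.984 × 319 → ξ = 313.9 lbmol/h.
Outlet (n = n₀ + ν ξ):
  CH₄: 319 − 1(313.9) = 5.104
  O₂: 1223 − 2(313.9) = 595.3
  N₂: 4601 (inert)
  CO₂: 0 + 1(313.9) = 313.9
  H₂O: 0 + 2(313.9) = 627.8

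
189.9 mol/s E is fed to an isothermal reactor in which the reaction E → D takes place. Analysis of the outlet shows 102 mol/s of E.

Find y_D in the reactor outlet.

For E: n = n₀ − 1ξ → 102 = 189.9 − 1ξ, giving ξ = 87.9 mol/s.
Outlet amounts (n = n₀ + ν ξ):
  E: 189.9 − 1(87.9) = 102
  D: 0 + 1(87.9) = 87.9
Total out = 189.9 mol/s; y_D = 87.9 / 189.9 = 0.4629.

0.463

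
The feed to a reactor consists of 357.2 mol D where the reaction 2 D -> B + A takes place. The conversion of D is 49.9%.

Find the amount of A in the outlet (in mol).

D reacted = 0.499 × 357.2 = 178.2 mol; ν_D = −2, so ξ = 178.2/2 = 89.12 mol.
Outlet amounts (n = n₀ + ν ξ):
  D: 357.2 − 2(89.12) = 179
  B: 0 + 1(89.12) = 89.12
  A: 0 + 1(89.12) = 89.12

89.1 mol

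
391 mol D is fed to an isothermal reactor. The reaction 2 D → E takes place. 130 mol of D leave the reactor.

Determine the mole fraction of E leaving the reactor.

For D: n = n₀ − 2ξ → 130 = 391 − 2ξ, giving ξ = 130.5 mol.
Outlet amounts (n = n₀ + ν ξ):
  D: 391 − 2(130.5) = 130
  E: 0 + 1(130.5) = 130.5
Total out = 260.5 mol; y_E = 130.5 / 260.5 = 0.501.

0.501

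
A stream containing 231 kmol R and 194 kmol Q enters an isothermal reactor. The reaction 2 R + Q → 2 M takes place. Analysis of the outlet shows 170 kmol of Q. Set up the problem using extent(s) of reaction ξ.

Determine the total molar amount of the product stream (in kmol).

401 kmol

For Q: n = n₀ − 1ξ → 170 = 194 − 1ξ, giving ξ = 24 kmol.
Outlet amounts (n = n₀ + ν ξ):
  R: 231 − 2(24) = 183
  Q: 194 − 1(24) = 170
  M: 0 + 2(24) = 48
Total out = 183 + 170 + 48 = 401 kmol.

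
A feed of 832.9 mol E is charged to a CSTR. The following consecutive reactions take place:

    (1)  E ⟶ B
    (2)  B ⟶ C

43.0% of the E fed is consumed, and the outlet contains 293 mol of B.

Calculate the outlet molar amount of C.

Conversion of E: E consumed = 1ξ₁ = 0.43 × 832.9 → ξ₁ = 358.1 mol.
B balance: n_B = 0 + 1ξ₁ − 1ξ₂ = 293 → ξ₂ = (1·358.1 − 293)/1 = 65.15 mol.
Outlet amounts (n = n₀ + Σ ν·ξ):
  E: 832.9 − 1(358.1) = 474.8
  B: 0 + 1(358.1) − 1(65.15) = 293
  C: 0 + 1(65.15) = 65.15

65.1 mol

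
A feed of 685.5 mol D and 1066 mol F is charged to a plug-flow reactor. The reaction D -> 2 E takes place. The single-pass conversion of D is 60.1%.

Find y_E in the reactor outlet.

0.381

D reacted = 0.601 × 685.5 = 412 mol; ν_D = −1, so ξ = 412/1 = 412 mol.
Outlet amounts (n = n₀ + ν ξ):
  D: 685.5 − 1(412) = 273.5
  E: 0 + 2(412) = 824
  F: 1066 (inert)
Total out = 2163 mol; y_E = 824 / 2163 = 0.3809.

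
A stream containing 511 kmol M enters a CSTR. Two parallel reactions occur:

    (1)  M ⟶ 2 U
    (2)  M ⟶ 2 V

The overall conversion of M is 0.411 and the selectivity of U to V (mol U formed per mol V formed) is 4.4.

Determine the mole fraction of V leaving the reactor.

0.108

Conversion of M: M consumed = 0.411 × 511 = 210 kmol = 1ξ₁ + 1ξ₂.
Selectivity: 2ξ₁ / (2ξ₂) = 4.4 → ξ₁ = 4.4 ξ₂.
Substitute: (1·4.4 + 1) ξ₂ = 210 → ξ₂ = 38.89 kmol, ξ₁ = 171.1 kmol.
Outlet amounts (n = n₀ + Σ ν·ξ):
  M: 511 − 1(171.1) − 1(38.89) = 301
  U: 0 + 2(171.1) = 342.3
  V: 0 + 2(38.89) = 77.79
Total out = 721 kmol; y_V = 77.79 / 721 = 0.1079.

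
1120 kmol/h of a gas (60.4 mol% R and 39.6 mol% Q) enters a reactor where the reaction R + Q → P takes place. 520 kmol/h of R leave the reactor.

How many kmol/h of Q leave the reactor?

For R: n = n₀ − 1ξ → 520 = 676.5 − 1ξ, giving ξ = 156.5 kmol/h.
Outlet amounts (n = n₀ + ν ξ):
  R: 676.5 − 1(156.5) = 520
  Q: 443.5 − 1(156.5) = 287
  P: 0 + 1(156.5) = 156.5

287 kmol/h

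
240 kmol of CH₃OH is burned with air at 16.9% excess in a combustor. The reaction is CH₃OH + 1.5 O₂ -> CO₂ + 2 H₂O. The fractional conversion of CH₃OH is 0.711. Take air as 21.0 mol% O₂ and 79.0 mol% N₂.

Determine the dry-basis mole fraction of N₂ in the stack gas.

0.796

Stoichiometric O₂ = 1.5 × 240 = 360 kmol; O₂ fed = 360 × 1.169 = 420.8 kmol.
N₂ fed = 420.8 × 79/21 = 1583 kmol.
Fuel reacted = 0.711 × 240 → ξ = 170.6 kmol.
Outlet (n = n₀ + ν ξ):
  CH₃OH: 240 − 1(170.6) = 69.36
  O₂: 420.8 − 1.5(170.6) = 164.9
  N₂: 1583 (inert)
  CO₂: 0 + 1(170.6) = 170.6
  H₂O: 0 + 2(170.6) = 341.3
Dry total = 1988 kmol; y_N₂ (dry) = 1583 / 1988 = 0.7963.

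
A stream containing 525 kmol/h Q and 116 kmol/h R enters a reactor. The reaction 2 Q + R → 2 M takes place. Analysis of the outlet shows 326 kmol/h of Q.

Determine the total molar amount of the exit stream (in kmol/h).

542 kmol/h

For Q: n = n₀ − 2ξ → 326 = 525 − 2ξ, giving ξ = 99.5 kmol/h.
Outlet amounts (n = n₀ + ν ξ):
  Q: 525 − 2(99.5) = 326
  R: 116 − 1(99.5) = 16.5
  M: 0 + 2(99.5) = 199
Total out = 326 + 16.5 + 199 = 541.5 kmol/h.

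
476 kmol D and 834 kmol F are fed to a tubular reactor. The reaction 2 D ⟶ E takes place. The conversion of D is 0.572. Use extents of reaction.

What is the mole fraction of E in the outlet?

0.116

D reacted = 0.572 × 476 = 272.3 kmol; ν_D = −2, so ξ = 272.3/2 = 136.1 kmol.
Outlet amounts (n = n₀ + ν ξ):
  D: 476 − 2(136.1) = 203.7
  E: 0 + 1(136.1) = 136.1
  F: 834 (inert)
Total out = 1174 kmol; y_E = 136.1 / 1174 = 0.116.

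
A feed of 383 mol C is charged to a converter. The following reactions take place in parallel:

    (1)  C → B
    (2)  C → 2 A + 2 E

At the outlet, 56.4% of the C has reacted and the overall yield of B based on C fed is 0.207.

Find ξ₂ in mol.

Yield of B: 1ξ₁ / 383 = 0.207 → ξ₁ = 79.28 mol.
Conversion of C: 1ξ₁ + 1ξ₂ = 0.564 × 383 = 216 → ξ₂ = 136.7 mol.
Outlet amounts (n = n₀ + Σ ν·ξ):
  C: 383 − 1(79.28) − 1(136.7) = 167
  B: 0 + 1(79.28) = 79.28
  A: 0 + 2(136.7) = 273.5
  E: 0 + 2(136.7) = 273.5

ξ₂ = 137 mol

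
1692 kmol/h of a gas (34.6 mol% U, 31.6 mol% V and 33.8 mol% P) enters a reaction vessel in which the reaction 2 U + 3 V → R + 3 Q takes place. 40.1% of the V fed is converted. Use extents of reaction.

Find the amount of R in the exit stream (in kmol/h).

V reacted = 0.401 × 534.7 = 214.4 kmol/h; ν_V = −3, so ξ = 214.4/3 = 71.47 kmol/h.
Outlet amounts (n = n₀ + ν ξ):
  U: 585.4 − 2(71.47) = 442.5
  V: 534.7 − 3(71.47) = 320.3
  R: 0 + 1(71.47) = 71.47
  Q: 0 + 3(71.47) = 214.4
  P: 571.9 (inert)

71.5 kmol/h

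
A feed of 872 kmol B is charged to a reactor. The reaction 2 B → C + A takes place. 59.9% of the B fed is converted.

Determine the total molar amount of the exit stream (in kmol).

B reacted = 0.599 × 872 = 522.3 kmol; ν_B = −2, so ξ = 522.3/2 = 261.2 kmol.
Outlet amounts (n = n₀ + ν ξ):
  B: 872 − 2(261.2) = 349.7
  C: 0 + 1(261.2) = 261.2
  A: 0 + 1(261.2) = 261.2
Total out = 349.7 + 261.2 + 261.2 = 872 kmol.

872 kmol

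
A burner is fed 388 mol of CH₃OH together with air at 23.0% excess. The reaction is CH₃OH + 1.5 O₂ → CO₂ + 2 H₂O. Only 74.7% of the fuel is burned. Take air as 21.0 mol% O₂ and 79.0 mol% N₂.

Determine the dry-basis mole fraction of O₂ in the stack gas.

Stoichiometric O₂ = 1.5 × 388 = 582 mol; O₂ fed = 582 × 1.230 = 715.9 mol.
N₂ fed = 715.9 × 79/21 = 2693 mol.
Fuel reacted = 0.747 × 388 → ξ = 289.8 mol.
Outlet (n = n₀ + ν ξ):
  CH₃OH: 388 − 1(289.8) = 98.16
  O₂: 715.9 − 1.5(289.8) = 281.1
  N₂: 2693 (inert)
  CO₂: 0 + 1(289.8) = 289.8
  H₂O: 0 + 2(289.8) = 579.7
Dry total = 3362 mol; y_O₂ (dry) = 281.1 / 3362 = 0.08361.

0.0836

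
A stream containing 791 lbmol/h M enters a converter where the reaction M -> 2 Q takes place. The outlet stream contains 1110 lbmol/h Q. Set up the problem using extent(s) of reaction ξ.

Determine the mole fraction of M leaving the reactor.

0.175

For Q: n = n₀ + 2ξ → 1110 = 0 + 2ξ, giving ξ = 555 lbmol/h.
Outlet amounts (n = n₀ + ν ξ):
  M: 791 − 1(555) = 236
  Q: 0 + 2(555) = 1110
Total out = 1346 lbmol/h; y_M = 236 / 1346 = 0.1753.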